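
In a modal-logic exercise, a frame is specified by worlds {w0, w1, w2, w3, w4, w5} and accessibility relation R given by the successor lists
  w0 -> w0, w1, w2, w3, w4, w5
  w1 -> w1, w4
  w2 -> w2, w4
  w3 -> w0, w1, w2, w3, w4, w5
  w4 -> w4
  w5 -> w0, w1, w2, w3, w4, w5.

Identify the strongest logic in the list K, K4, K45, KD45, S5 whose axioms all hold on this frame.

K4

Transitive (axiom 4): yes — every two-step R-path is closed by a direct edge.
Euclidean (axiom 5): no — w0 R w1 and w0 R w2, but not w1 R w2.
Serial (axiom D): yes — every world has a successor (e.g. w0 R w0).
Reflexive (axiom T): yes — every world is R-related to itself.
So F validates K, K4; K45 would additionally require R to be Euclidean. The strongest is K4.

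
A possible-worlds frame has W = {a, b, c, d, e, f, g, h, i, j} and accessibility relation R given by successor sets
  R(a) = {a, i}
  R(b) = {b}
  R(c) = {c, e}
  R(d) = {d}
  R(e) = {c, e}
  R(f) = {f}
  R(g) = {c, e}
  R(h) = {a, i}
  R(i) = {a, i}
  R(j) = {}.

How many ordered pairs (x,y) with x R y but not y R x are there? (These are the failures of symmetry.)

Enumerating: (g,c), (g,e), (h,a), (h,i).

4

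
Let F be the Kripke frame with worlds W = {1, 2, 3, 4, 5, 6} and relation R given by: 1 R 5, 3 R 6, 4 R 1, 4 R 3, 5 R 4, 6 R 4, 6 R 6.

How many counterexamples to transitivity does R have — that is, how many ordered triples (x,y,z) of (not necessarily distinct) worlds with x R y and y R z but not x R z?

Enumerating: (1,5,4), (3,6,4), (4,1,5), (4,3,6), (5,4,1), (5,4,3), (6,4,1), (6,4,3).

8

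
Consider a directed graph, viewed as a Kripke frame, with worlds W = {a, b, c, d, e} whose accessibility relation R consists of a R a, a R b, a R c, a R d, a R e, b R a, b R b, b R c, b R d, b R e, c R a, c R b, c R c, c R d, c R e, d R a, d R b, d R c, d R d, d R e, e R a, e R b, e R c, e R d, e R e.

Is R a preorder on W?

Yes

Reflexive: yes — every world is R-related to itself.
Transitive: yes — every two-step R-path is closed by a direct edge.
So R is a preorder.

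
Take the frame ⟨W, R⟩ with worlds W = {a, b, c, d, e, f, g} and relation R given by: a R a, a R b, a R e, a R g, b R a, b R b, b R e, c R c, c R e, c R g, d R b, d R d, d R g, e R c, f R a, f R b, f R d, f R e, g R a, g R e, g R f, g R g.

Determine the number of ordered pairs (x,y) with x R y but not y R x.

11

Enumerating: (a,e), (b,e), (c,g), (d,b), (d,g), (f,a), (f,b), (f,d), (f,e), (g,e), (g,f).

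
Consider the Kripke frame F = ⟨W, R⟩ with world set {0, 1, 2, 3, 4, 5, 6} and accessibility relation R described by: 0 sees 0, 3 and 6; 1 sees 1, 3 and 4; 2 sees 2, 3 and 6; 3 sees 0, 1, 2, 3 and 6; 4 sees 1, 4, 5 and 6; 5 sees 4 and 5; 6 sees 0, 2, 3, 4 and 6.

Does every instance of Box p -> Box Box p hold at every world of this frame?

No

The schema 4 characterises exactly the transitive frames.
Transitive: no — 0 R 3 and 3 R 1, but not 0 R 1.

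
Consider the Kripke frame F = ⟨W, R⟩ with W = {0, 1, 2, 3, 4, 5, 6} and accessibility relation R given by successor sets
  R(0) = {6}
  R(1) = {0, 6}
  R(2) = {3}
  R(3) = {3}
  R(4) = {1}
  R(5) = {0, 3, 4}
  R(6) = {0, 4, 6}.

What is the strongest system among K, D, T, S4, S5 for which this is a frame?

D

Serial (axiom D): yes — every world has a successor (e.g. 0 R 6).
Reflexive (axiom T): no — 0 is not related to itself.
Transitive (axiom 4): no — 0 R 6 and 6 R 4, but not 0 R 4.
Euclidean (axiom 5): no — 5 R 0 and 5 R 3, but not 0 R 3.
So F validates K, D; T would additionally require R to be reflexive. The strongest is D.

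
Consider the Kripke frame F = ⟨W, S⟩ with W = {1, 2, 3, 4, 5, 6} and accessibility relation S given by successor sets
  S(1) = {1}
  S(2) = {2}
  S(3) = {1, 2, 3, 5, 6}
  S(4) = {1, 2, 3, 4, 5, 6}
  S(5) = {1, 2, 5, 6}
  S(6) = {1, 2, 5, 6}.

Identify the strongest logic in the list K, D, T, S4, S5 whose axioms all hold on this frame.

S4

Serial (axiom D): yes — every world has a successor (e.g. 1 S 1).
Reflexive (axiom T): yes — every world is S-related to itself.
Transitive (axiom 4): yes — every two-step S-path is closed by a direct edge.
Euclidean (axiom 5): no — 3 S 1 and 3 S 2, but not 1 S 2.
So F validates K, D, T, S4; S5 would additionally require S to be Euclidean. The strongest is S4.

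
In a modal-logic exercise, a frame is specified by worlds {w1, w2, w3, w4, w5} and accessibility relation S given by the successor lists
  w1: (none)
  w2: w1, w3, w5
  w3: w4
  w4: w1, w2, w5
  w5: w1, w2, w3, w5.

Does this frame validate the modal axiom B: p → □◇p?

No

Axiom B corresponds to the accessibility relation being symmetric.
Symmetric: no — w2 S w1 but not w1 S w2.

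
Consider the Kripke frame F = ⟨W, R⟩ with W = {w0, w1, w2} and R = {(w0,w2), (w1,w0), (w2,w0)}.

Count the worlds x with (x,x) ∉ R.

Enumerating: w0, w1, w2.

3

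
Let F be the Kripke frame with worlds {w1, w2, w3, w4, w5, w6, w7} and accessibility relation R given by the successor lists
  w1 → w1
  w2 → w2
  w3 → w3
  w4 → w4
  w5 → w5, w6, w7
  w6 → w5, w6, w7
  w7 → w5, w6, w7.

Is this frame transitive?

Yes

Transitive: yes — every two-step R-path is closed by a direct edge.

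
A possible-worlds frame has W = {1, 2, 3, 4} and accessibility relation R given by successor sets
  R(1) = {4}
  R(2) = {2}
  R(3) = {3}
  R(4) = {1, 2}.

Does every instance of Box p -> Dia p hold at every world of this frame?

By correspondence theory, D is valid on a frame iff R is serial.
Serial: yes — every world has a successor (e.g. 1 R 4).

Yes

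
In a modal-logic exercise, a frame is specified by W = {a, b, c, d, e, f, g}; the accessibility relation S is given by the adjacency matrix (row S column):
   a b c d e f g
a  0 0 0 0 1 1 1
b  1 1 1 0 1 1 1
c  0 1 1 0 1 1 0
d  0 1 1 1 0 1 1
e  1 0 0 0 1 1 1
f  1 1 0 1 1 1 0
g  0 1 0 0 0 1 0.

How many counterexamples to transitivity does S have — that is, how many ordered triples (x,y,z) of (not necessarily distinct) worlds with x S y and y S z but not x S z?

Enumerating: (a,e,a), (a,f,a), (a,f,b), (a,f,d), (a,g,b), (b,f,d), (c,b,a), (c,b,g), (c,e,a), (c,e,g), (c,f,a), (c,f,d), … and 21 more.
Total: 33.

33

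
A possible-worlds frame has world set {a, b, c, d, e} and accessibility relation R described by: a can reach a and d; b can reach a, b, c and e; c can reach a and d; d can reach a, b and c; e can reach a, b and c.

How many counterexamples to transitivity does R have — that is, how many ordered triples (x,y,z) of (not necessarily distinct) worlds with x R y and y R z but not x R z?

Enumerating: (a,d,b), (a,d,c), (b,a,d), (b,c,d), (c,d,b), (c,d,c), (d,a,d), (d,b,e), (d,c,d), (e,a,d), (e,b,e), (e,c,d).

12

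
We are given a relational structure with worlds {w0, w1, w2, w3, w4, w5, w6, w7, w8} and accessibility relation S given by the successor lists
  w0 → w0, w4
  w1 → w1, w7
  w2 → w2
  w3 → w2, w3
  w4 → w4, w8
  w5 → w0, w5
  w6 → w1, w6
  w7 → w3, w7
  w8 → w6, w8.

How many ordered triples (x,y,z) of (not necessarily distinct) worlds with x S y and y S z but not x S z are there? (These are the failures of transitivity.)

7

Enumerating: (w0,w4,w8), (w1,w7,w3), (w4,w8,w6), (w5,w0,w4), (w6,w1,w7), (w7,w3,w2), (w8,w6,w1).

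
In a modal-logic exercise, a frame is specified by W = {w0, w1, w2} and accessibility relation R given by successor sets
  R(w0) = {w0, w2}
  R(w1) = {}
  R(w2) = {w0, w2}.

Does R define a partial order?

No

Reflexive: no — w1 is not related to itself.
Transitive: yes — every two-step R-path is closed by a direct edge.
Antisymmetric: no — w0 R w2 and w2 R w0 with w0 ≠ w2.
So R is not a partial order.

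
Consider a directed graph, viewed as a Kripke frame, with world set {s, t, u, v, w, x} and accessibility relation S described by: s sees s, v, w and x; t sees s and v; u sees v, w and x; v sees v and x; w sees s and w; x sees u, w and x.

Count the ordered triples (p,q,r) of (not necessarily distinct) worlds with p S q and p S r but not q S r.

15

Enumerating: (s,v,s), (s,v,w), (s,w,v), (s,w,x), (s,x,s), (s,x,v), (t,v,s), (u,v,w), (u,w,v), (u,w,x), (u,x,v), (v,x,v), (x,u,u), (x,w,u), (x,w,x).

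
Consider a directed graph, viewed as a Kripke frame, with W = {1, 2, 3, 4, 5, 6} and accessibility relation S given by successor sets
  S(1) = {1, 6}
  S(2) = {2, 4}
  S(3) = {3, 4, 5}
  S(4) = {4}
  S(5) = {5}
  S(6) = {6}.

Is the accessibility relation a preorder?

Reflexive: yes — every world is S-related to itself.
Transitive: yes — every two-step S-path is closed by a direct edge.
So S is a preorder.

Yes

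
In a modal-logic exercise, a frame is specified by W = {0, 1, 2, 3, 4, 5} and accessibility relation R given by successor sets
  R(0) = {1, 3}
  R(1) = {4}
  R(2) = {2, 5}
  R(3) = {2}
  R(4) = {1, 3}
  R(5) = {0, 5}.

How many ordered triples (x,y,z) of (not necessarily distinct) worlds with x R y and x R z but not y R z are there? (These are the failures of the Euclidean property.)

Enumerating: (0,1,1), (0,1,3), (0,3,1), (0,3,3), (1,4,4), (2,5,2), (4,1,1), (4,1,3), (4,3,1), (4,3,3), (5,0,0), (5,0,5).

12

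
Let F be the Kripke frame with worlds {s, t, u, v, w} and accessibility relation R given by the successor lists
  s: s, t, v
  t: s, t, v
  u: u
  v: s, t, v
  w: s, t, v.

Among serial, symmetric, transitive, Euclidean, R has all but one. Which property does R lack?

Serial: yes — every world has a successor (e.g. s R s).
Symmetric: no — w R s but not s R w.
Transitive: yes — every two-step R-path is closed by a direct edge.
Euclidean: yes — any two successors of a common world are R-related.
Only symmetric fails.

symmetric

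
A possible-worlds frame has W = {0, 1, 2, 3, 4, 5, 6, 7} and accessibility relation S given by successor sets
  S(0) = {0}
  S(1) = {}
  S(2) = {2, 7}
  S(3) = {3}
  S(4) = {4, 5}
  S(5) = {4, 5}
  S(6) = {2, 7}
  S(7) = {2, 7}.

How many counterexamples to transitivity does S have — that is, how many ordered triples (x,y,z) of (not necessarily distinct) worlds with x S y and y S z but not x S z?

0

S is transitive; there are no such tuples.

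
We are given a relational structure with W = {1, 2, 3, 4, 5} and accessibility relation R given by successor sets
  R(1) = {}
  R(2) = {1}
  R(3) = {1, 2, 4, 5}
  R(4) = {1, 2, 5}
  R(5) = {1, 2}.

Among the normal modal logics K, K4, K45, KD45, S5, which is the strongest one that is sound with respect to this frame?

K4

Transitive (axiom 4): yes — every two-step R-path is closed by a direct edge.
Euclidean (axiom 5): no — 3 R 1 and 3 R 2, but not 1 R 2.
Serial (axiom D): no — 1 has no R-successor.
Reflexive (axiom T): no — 1 is not related to itself.
So F validates K, K4; K45 would additionally require R to be Euclidean. The strongest is K4.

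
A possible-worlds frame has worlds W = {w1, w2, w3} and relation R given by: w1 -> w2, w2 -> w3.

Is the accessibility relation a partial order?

Reflexive: no — w1 is not related to itself.
Transitive: no — w1 R w2 and w2 R w3, but not w1 R w3.
Antisymmetric: yes — no distinct pair is related both ways.
So R is not a partial order.

No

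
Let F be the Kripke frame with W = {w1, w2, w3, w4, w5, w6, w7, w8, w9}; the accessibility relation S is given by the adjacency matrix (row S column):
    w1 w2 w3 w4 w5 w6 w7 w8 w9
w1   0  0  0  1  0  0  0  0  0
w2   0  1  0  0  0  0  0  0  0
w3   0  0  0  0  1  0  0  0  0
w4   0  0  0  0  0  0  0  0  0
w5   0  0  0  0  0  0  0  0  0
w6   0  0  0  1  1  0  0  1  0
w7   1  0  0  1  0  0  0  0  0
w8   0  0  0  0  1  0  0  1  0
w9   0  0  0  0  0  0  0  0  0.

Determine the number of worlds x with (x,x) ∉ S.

Enumerating: w1, w3, w4, w5, w6, w7, w9.

7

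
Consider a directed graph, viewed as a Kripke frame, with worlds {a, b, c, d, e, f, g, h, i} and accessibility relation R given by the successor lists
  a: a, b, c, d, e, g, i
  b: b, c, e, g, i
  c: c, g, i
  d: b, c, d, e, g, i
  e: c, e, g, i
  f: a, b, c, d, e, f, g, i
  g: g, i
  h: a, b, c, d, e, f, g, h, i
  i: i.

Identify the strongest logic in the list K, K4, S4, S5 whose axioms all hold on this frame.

S4

Transitive (axiom 4): yes — every two-step R-path is closed by a direct edge.
Reflexive (axiom T): yes — every world is R-related to itself.
Euclidean (axiom 5): no — a R b and a R d, but not b R d.
So F validates K, K4, S4; S5 would additionally require R to be Euclidean. The strongest is S4.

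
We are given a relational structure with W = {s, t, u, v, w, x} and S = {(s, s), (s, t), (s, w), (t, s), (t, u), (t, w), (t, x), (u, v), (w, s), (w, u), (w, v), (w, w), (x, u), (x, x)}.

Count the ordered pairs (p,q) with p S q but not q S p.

7

Enumerating: (t,u), (t,w), (t,x), (u,v), (w,u), (w,v), (x,u).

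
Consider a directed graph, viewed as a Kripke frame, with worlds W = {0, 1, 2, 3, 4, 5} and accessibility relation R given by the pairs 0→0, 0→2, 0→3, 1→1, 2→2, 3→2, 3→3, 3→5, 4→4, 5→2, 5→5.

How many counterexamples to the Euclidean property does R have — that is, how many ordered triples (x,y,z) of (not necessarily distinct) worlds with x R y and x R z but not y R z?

Enumerating: (0,2,0), (0,2,3), (0,3,0), (3,2,3), (3,2,5), (3,5,3), (5,2,5).

7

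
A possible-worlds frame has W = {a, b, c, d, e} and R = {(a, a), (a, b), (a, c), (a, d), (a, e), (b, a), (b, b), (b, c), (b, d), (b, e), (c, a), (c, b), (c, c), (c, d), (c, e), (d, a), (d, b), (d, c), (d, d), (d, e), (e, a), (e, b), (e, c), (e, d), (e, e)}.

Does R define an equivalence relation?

Reflexive: yes — every world is R-related to itself.
Symmetric: yes — every pair in R has its reverse in R.
Transitive: yes — every two-step R-path is closed by a direct edge.
So R is an equivalence relation.

Yes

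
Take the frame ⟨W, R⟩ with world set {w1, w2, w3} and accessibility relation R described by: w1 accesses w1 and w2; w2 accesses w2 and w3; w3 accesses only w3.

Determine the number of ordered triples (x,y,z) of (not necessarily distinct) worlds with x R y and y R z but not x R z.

1

Enumerating: (w1,w2,w3).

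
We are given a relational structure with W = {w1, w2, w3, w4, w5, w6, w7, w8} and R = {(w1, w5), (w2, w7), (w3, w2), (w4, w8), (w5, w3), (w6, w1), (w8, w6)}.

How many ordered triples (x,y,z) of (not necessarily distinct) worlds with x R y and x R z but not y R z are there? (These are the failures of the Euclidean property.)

7

Enumerating: (w1,w5,w5), (w2,w7,w7), (w3,w2,w2), (w4,w8,w8), (w5,w3,w3), (w6,w1,w1), (w8,w6,w6).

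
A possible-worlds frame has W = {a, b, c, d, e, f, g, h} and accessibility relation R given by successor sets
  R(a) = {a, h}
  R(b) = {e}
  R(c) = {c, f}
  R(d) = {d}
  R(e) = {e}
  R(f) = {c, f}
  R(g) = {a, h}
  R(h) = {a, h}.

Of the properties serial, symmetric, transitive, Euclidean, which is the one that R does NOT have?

Serial: yes — every world has a successor (e.g. a R a).
Symmetric: no — b R e but not e R b.
Transitive: yes — every two-step R-path is closed by a direct edge.
Euclidean: yes — any two successors of a common world are R-related.
Only symmetric fails.

symmetric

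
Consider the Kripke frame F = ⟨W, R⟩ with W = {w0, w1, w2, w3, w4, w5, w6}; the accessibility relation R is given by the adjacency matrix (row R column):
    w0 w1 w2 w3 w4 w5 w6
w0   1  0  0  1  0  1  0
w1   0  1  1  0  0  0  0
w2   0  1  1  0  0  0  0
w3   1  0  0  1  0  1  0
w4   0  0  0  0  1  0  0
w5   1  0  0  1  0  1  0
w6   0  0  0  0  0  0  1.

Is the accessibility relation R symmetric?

Yes

Symmetric: yes — every pair in R has its reverse in R.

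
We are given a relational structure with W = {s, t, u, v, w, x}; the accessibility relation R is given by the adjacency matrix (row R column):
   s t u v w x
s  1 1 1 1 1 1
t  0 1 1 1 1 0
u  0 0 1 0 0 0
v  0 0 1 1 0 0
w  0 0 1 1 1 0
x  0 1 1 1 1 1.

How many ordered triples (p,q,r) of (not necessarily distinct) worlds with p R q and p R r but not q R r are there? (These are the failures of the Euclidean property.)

Enumerating: (s,t,s), (s,t,x), (s,u,s), (s,u,t), (s,u,v), (s,u,w), (s,u,x), (s,v,s), (s,v,t), (s,v,w), (s,v,x), (s,w,s), … and 23 more.
Total: 35.

35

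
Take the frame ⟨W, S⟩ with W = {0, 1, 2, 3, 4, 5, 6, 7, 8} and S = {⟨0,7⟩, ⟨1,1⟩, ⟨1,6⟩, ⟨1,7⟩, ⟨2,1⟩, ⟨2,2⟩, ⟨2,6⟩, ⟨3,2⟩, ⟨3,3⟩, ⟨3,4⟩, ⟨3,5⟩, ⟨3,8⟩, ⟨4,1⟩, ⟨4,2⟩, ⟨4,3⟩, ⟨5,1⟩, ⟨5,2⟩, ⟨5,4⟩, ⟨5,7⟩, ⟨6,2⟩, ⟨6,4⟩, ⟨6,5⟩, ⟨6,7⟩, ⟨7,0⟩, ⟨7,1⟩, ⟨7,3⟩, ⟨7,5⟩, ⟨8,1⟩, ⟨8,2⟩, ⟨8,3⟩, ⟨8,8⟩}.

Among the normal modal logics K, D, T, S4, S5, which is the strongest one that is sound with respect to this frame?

Serial (axiom D): yes — every world has a successor (e.g. 0 S 7).
Reflexive (axiom T): no — 0 is not related to itself.
Transitive (axiom 4): no — 0 S 7 and 7 S 1, but not 0 S 1.
Euclidean (axiom 5): no — 1 S 7 and 1 S 6, but not 7 S 6.
So F validates K, D; T would additionally require S to be reflexive. The strongest is D.

D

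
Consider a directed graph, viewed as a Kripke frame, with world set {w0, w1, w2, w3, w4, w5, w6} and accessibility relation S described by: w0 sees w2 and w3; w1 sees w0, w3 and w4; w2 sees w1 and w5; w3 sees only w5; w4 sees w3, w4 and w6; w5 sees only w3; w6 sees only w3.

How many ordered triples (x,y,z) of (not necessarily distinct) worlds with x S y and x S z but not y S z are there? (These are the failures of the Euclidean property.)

Enumerating: (w0,w2,w2), (w0,w2,w3), (w0,w3,w2), (w0,w3,w3), (w1,w0,w0), (w1,w0,w4), (w1,w3,w0), (w1,w3,w3), (w1,w3,w4), (w1,w4,w0), (w2,w1,w1), (w2,w1,w5), … and 10 more.
Total: 22.

22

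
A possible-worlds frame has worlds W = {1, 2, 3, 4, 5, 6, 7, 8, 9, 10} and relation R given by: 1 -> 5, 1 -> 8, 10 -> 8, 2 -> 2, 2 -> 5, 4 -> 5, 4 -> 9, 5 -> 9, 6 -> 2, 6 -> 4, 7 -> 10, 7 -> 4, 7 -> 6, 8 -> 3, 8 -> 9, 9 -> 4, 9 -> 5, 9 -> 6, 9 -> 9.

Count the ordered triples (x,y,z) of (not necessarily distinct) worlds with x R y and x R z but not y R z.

Enumerating: (1,5,5), (1,5,8), (1,8,5), (1,8,8), (10,8,8), (2,5,2), (2,5,5), (4,5,5), (6,2,4), (6,4,2), (6,4,4), (7,10,10), … and 18 more.
Total: 30.

30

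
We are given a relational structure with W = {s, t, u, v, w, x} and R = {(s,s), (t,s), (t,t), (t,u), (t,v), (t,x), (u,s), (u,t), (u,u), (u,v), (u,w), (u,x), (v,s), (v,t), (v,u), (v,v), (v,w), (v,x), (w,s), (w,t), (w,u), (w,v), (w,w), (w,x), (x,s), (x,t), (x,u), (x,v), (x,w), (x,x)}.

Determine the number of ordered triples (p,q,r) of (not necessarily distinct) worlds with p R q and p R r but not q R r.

Enumerating: (t,s,t), (t,s,u), (t,s,v), (t,s,x), (u,s,t), (u,s,u), (u,s,v), (u,s,w), (u,s,x), (u,t,w), (v,s,t), (v,s,u), … and 16 more.
Total: 28.

28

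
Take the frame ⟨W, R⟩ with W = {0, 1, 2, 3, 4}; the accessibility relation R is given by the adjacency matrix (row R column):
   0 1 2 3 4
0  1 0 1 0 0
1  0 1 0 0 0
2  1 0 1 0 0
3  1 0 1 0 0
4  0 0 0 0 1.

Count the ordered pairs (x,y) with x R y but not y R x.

2

Enumerating: (3,0), (3,2).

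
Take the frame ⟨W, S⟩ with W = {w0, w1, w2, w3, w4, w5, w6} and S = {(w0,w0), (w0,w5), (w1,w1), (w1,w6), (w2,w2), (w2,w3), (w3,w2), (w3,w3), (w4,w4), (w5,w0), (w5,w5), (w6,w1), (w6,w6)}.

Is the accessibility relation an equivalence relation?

Reflexive: yes — every world is S-related to itself.
Symmetric: yes — every pair in S has its reverse in S.
Transitive: yes — every two-step S-path is closed by a direct edge.
So S is an equivalence relation.

Yes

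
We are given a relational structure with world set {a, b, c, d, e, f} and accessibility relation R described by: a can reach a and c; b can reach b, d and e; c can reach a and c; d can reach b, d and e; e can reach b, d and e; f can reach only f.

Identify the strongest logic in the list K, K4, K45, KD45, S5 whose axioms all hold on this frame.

S5

Transitive (axiom 4): yes — every two-step R-path is closed by a direct edge.
Euclidean (axiom 5): yes — any two successors of a common world are R-related.
Serial (axiom D): yes — every world has a successor (e.g. a R a).
Reflexive (axiom T): yes — every world is R-related to itself.
So F validates K, K4, K45, KD45, S5. The strongest is S5.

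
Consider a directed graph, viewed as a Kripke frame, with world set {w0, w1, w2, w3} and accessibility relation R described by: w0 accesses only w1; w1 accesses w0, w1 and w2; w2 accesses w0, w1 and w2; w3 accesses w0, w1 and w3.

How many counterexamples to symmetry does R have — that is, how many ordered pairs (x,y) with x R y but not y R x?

Enumerating: (w2,w0), (w3,w0), (w3,w1).

3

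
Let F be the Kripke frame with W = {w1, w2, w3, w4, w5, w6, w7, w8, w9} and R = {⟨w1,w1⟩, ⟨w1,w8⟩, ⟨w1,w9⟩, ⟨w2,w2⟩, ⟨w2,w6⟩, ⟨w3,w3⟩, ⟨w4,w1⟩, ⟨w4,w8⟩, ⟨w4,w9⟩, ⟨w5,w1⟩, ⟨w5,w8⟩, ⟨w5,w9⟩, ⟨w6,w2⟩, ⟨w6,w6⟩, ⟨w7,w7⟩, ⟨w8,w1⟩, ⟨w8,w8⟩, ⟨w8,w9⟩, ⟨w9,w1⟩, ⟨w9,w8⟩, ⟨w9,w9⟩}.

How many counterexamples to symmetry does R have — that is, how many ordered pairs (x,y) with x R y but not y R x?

6

Enumerating: (w4,w1), (w4,w8), (w4,w9), (w5,w1), (w5,w8), (w5,w9).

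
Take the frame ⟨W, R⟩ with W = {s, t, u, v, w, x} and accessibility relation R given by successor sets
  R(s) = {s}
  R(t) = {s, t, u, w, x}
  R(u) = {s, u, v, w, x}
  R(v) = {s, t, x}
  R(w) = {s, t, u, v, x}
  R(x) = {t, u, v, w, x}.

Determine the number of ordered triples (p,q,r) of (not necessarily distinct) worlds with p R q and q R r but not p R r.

18

Enumerating: (t,u,v), (t,w,v), (t,x,v), (u,v,t), (u,w,t), (u,x,t), (v,t,u), (v,t,w), (v,x,u), (v,x,v), (v,x,w), (w,t,w), (w,u,w), (w,x,w), (x,t,s), (x,u,s), (x,v,s), (x,w,s).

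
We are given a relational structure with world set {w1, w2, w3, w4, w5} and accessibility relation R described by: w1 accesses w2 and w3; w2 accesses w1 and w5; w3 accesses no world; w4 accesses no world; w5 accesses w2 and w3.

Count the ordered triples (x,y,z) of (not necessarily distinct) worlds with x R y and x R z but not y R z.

Enumerating: (w1,w2,w2), (w1,w2,w3), (w1,w3,w2), (w1,w3,w3), (w2,w1,w1), (w2,w1,w5), (w2,w5,w1), (w2,w5,w5), (w5,w2,w2), (w5,w2,w3), (w5,w3,w2), (w5,w3,w3).

12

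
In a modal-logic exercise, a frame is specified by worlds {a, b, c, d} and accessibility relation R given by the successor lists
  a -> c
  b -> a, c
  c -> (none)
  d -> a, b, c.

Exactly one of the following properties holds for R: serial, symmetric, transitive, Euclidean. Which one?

Serial: no — c has no R-successor.
Symmetric: no — a R c but not c R a.
Transitive: yes — every two-step R-path is closed by a direct edge.
Euclidean: no — b R c and b R a, but not c R a.
Only transitive holds.

transitive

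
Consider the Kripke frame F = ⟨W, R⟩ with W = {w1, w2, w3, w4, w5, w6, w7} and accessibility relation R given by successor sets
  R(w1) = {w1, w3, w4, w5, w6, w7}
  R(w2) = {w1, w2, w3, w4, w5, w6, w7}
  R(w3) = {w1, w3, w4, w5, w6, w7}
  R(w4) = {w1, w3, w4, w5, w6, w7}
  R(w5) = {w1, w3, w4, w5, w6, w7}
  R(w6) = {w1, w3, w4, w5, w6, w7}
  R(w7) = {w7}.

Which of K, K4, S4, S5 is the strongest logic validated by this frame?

Transitive (axiom 4): yes — every two-step R-path is closed by a direct edge.
Reflexive (axiom T): yes — every world is R-related to itself.
Euclidean (axiom 5): no — w1 R w7 and w1 R w3, but not w7 R w3.
So F validates K, K4, S4; S5 would additionally require R to be Euclidean. The strongest is S4.

S4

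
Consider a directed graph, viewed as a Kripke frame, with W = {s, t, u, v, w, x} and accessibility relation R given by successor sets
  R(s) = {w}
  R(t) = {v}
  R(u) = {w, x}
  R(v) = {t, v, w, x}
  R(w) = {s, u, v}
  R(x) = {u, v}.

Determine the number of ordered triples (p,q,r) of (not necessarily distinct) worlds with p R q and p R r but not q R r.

25

Enumerating: (s,w,w), (u,w,w), (u,w,x), (u,x,w), (u,x,x), (v,t,t), (v,t,w), (v,t,x), (v,w,t), (v,w,w), (v,w,x), (v,x,t), … and 13 more.
Total: 25.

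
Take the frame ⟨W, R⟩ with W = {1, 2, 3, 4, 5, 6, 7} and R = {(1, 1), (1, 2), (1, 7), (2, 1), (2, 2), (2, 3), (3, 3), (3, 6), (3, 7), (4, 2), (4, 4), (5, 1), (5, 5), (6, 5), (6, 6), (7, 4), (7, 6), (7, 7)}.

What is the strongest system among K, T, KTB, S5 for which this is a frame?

T

Reflexive (axiom T): yes — every world is R-related to itself.
Symmetric (axiom B): no — 1 R 7 but not 7 R 1.
Euclidean (axiom 5): no — 1 R 2 and 1 R 7, but not 2 R 7.
So F validates K, T; KTB would additionally require R to be symmetric. The strongest is T.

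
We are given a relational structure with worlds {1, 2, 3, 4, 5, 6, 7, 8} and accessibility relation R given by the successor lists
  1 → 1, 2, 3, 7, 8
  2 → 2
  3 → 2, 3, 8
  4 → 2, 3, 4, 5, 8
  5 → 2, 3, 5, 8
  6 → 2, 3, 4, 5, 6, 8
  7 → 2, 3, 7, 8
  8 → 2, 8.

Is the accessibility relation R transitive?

Transitive: yes — every two-step R-path is closed by a direct edge.

Yes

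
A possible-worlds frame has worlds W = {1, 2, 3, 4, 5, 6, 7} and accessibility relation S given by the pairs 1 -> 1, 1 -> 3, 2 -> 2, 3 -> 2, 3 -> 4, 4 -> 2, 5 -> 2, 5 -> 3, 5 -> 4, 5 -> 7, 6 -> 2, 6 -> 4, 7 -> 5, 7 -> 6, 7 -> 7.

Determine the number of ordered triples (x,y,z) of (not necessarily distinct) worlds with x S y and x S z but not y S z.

Enumerating: (1,3,1), (1,3,3), (3,2,4), (3,4,4), (5,2,3), (5,2,4), (5,2,7), (5,3,3), (5,3,7), (5,4,3), (5,4,4), (5,4,7), … and 10 more.
Total: 22.

22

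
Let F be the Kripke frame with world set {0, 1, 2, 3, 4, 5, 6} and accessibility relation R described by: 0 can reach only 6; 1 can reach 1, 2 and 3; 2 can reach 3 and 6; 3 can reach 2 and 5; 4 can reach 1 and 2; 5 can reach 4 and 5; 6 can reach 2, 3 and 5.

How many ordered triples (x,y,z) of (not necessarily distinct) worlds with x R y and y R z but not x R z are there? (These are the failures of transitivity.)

Enumerating: (0,6,2), (0,6,3), (0,6,5), (1,2,6), (1,3,5), (2,3,2), (2,3,5), (2,6,2), (2,6,5), (3,2,3), (3,2,6), (3,5,4), … and 7 more.
Total: 19.

19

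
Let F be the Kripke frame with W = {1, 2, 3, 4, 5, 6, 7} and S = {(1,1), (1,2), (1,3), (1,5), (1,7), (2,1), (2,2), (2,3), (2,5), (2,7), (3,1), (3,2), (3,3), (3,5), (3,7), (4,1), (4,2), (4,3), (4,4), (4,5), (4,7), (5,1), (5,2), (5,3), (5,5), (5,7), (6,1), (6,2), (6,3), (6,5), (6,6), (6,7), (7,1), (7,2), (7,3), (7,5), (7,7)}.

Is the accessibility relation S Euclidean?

Euclidean: no — 4 S 1 and 4 S 4, but not 1 S 4.

No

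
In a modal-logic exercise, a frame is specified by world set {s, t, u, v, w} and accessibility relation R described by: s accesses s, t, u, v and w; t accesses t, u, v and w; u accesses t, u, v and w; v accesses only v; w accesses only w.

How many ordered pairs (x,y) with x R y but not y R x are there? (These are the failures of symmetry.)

Enumerating: (s,t), (s,u), (s,v), (s,w), (t,v), (t,w), (u,v), (u,w).

8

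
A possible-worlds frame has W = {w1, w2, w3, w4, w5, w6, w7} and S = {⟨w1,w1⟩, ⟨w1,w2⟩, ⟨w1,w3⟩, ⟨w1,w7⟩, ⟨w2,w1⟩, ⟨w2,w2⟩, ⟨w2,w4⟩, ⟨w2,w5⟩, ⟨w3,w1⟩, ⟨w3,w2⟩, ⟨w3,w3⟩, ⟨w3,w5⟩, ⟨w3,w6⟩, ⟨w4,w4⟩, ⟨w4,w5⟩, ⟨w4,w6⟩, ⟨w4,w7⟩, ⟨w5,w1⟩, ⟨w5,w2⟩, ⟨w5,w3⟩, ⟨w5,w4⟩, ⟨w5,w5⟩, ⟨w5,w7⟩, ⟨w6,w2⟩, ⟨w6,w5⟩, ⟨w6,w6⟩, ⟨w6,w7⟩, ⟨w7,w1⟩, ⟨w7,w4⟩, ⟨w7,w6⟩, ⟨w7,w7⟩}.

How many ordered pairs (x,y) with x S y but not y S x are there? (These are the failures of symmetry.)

Enumerating: (w2,w4), (w3,w2), (w3,w6), (w4,w6), (w5,w1), (w5,w7), (w6,w2), (w6,w5).

8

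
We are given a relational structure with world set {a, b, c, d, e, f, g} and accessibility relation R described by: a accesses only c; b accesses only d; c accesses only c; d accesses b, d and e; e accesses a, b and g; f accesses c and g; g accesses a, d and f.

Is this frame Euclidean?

Euclidean: no — d R b and d R e, but not b R e.

No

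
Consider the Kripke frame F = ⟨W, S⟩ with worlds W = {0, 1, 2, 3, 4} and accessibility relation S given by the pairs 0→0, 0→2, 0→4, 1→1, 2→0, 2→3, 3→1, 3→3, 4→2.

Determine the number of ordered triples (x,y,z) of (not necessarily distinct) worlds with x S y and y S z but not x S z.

Enumerating: (0,2,3), (2,0,2), (2,0,4), (2,3,1), (4,2,0), (4,2,3).

6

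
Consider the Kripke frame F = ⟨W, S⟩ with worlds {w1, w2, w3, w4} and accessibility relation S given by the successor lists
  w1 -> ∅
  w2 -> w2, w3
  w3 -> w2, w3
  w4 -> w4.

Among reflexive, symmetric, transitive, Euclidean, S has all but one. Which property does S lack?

Reflexive: no — w1 is not related to itself.
Symmetric: yes — every pair in S has its reverse in S.
Transitive: yes — every two-step S-path is closed by a direct edge.
Euclidean: yes — any two successors of a common world are S-related.
Only reflexive fails.

reflexive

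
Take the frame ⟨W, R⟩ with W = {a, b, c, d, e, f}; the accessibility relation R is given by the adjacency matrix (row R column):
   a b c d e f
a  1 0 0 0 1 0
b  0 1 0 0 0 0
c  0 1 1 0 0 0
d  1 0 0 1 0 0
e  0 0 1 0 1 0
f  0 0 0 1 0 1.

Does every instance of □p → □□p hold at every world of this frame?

No

By correspondence theory, 4 is valid on a frame iff R is transitive.
Transitive: no — a R e and e R c, but not a R c.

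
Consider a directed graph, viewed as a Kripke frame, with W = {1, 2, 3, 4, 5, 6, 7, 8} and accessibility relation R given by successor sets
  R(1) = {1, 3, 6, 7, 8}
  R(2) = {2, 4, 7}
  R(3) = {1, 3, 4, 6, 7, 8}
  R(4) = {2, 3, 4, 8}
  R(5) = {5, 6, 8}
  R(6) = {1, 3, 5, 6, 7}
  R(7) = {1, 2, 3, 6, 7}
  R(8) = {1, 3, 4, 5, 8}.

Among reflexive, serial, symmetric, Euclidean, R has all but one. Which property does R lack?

Euclidean

Reflexive: yes — every world is R-related to itself.
Serial: yes — every world has a successor (e.g. 1 R 1).
Symmetric: yes — every pair in R has its reverse in R.
Euclidean: no — 1 R 6 and 1 R 8, but not 6 R 8.
Only Euclidean fails.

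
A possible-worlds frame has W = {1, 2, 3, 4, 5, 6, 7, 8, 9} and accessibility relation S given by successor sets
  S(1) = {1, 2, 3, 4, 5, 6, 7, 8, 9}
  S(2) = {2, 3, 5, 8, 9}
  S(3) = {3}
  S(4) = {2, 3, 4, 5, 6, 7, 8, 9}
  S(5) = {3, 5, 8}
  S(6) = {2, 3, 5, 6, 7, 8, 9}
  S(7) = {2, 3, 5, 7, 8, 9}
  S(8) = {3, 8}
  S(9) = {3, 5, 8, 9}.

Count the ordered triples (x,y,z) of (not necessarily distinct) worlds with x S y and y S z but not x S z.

S is transitive; there are no such tuples.

0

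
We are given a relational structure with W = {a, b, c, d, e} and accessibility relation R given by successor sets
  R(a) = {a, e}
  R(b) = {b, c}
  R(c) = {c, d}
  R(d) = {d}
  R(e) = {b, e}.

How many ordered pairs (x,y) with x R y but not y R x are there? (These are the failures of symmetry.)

Enumerating: (a,e), (b,c), (c,d), (e,b).

4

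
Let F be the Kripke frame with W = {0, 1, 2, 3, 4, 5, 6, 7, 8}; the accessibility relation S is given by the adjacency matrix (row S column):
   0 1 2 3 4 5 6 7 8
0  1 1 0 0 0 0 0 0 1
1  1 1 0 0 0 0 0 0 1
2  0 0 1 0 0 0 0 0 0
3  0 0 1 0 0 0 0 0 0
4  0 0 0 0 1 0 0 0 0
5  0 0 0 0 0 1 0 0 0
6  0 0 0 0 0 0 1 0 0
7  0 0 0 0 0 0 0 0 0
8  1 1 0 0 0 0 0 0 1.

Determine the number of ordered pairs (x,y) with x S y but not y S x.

1

Enumerating: (3,2).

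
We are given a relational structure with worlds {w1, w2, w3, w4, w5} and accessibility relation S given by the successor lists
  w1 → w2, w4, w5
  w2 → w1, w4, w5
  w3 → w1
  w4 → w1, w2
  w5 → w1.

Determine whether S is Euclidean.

No

Euclidean: no — w1 S w4 and w1 S w5, but not w4 S w5.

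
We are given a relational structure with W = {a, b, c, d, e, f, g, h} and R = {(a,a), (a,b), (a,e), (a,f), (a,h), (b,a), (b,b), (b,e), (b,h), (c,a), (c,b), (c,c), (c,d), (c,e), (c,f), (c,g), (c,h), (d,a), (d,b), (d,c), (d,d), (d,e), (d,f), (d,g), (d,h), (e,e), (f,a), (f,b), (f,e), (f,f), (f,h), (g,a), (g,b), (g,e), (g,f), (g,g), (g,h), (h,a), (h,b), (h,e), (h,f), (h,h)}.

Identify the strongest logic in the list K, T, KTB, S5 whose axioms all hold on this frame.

T

Reflexive (axiom T): yes — every world is R-related to itself.
Symmetric (axiom B): no — a R e but not e R a.
Euclidean (axiom 5): no — a R b and a R f, but not b R f.
So F validates K, T; KTB would additionally require R to be symmetric. The strongest is T.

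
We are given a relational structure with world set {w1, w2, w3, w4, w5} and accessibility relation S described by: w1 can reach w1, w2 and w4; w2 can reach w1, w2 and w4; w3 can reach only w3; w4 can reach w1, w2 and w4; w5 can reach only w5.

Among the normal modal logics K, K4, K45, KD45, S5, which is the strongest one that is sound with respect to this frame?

Transitive (axiom 4): yes — every two-step S-path is closed by a direct edge.
Euclidean (axiom 5): yes — any two successors of a common world are S-related.
Serial (axiom D): yes — every world has a successor (e.g. w1 S w1).
Reflexive (axiom T): yes — every world is S-related to itself.
So F validates K, K4, K45, KD45, S5. The strongest is S5.

S5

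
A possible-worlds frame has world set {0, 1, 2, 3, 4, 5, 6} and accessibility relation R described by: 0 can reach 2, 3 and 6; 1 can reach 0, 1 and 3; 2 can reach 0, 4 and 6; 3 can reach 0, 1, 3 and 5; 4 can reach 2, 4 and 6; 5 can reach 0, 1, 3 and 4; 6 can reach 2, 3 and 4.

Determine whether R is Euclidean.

Euclidean: no — 0 R 2 and 0 R 3, but not 2 R 3.

No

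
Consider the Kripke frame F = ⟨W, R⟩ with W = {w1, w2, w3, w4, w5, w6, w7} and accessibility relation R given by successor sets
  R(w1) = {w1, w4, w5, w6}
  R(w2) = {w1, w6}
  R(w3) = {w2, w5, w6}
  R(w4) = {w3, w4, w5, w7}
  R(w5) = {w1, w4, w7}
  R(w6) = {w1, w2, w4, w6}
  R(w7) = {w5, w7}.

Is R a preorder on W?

Reflexive: no — w2 is not related to itself.
Transitive: no — w1 R w4 and w4 R w3, but not w1 R w3.
So R is not a preorder.

No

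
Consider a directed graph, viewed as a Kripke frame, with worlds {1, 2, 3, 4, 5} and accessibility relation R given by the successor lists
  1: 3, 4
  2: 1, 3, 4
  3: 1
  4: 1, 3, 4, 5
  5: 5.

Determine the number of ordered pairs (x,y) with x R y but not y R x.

Enumerating: (2,1), (2,3), (2,4), (4,3), (4,5).

5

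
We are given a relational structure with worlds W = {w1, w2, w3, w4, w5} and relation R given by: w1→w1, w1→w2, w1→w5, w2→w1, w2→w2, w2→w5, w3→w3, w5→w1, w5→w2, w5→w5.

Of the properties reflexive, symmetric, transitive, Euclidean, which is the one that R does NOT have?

reflexive

Reflexive: no — w4 is not related to itself.
Symmetric: yes — every pair in R has its reverse in R.
Transitive: yes — every two-step R-path is closed by a direct edge.
Euclidean: yes — any two successors of a common world are R-related.
Only reflexive fails.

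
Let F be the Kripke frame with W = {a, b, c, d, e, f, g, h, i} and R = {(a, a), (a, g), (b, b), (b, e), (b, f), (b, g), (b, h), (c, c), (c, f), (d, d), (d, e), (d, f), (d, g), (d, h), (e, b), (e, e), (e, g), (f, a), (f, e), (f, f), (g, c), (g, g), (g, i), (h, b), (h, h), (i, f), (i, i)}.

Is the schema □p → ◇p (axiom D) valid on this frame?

Yes

By correspondence theory, D is valid on a frame iff R is serial.
Serial: yes — every world has a successor (e.g. a R a).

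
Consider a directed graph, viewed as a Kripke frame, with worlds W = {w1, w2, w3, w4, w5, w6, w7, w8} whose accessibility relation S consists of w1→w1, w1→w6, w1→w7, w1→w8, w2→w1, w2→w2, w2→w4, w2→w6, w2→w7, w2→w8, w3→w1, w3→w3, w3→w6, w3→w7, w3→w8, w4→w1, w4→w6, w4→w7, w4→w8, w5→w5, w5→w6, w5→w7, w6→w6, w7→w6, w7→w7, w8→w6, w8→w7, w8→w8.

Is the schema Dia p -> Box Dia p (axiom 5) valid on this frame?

The schema 5 characterises exactly the Euclidean frames.
Euclidean: no — w1 S w6 and w1 S w7, but not w6 S w7.

No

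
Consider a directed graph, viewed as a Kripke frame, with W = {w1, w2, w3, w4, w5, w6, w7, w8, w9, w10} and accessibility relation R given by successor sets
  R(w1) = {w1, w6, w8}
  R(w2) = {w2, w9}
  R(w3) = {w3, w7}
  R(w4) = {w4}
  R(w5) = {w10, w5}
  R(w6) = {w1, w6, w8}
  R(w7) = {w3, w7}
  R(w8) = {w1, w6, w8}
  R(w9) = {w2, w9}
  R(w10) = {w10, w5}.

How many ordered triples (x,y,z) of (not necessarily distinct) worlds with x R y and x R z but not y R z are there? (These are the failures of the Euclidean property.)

R is Euclidean; there are no such tuples.

0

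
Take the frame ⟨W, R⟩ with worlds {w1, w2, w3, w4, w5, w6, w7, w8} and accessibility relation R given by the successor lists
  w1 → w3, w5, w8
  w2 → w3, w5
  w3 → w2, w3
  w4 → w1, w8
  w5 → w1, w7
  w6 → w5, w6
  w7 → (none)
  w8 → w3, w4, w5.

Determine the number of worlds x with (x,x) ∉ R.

Enumerating: w1, w2, w4, w5, w7, w8.

6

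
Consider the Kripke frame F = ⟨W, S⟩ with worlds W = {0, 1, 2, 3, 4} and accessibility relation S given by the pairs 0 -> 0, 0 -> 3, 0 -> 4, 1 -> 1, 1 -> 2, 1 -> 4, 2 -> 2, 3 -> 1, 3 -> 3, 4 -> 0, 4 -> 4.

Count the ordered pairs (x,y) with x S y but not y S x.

4

Enumerating: (0,3), (1,2), (1,4), (3,1).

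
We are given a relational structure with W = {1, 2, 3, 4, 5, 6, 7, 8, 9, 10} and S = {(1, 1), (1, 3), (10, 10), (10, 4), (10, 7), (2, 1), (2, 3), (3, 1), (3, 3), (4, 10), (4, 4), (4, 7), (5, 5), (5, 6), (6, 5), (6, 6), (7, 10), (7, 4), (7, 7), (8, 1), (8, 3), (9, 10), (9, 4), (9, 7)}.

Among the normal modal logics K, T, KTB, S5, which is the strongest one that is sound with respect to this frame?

K

Reflexive (axiom T): no — 2 is not related to itself.
Symmetric (axiom B): no — 2 S 1 but not 1 S 2.
Euclidean (axiom 5): yes — any two successors of a common world are S-related.
So F validates K; T would additionally require S to be reflexive. The strongest is K.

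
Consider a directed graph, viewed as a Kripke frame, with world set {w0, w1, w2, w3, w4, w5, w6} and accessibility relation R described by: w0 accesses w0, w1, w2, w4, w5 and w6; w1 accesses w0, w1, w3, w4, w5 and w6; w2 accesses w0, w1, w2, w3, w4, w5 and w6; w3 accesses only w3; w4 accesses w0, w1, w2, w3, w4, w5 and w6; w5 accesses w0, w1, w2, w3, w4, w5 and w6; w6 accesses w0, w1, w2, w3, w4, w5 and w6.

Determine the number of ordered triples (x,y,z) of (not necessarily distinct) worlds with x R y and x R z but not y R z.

39

Enumerating: (w0,w1,w2), (w1,w0,w3), (w1,w3,w0), (w1,w3,w1), (w1,w3,w4), (w1,w3,w5), (w1,w3,w6), (w2,w0,w3), (w2,w1,w2), (w2,w3,w0), (w2,w3,w1), (w2,w3,w2), … and 27 more.
Total: 39.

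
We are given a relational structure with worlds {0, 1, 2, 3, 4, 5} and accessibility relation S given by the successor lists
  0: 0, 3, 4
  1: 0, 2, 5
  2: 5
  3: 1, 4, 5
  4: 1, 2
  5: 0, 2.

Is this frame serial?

Yes

Serial: yes — every world has a successor (e.g. 0 S 0).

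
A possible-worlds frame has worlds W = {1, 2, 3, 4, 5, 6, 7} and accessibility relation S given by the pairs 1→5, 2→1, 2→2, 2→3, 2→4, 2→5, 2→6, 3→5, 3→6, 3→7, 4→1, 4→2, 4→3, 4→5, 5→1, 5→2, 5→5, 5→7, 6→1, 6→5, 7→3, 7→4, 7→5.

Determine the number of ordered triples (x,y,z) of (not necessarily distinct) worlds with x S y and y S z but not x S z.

29

Enumerating: (1,5,1), (1,5,2), (1,5,7), (2,3,7), (2,5,7), (3,5,1), (3,5,2), (3,6,1), (3,7,3), (3,7,4), (4,2,4), (4,2,6), … and 17 more.
Total: 29.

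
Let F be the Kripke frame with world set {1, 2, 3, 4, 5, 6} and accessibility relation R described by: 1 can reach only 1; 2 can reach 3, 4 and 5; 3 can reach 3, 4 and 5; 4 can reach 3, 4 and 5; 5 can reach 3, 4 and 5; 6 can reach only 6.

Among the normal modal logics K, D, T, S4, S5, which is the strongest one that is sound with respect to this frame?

Serial (axiom D): yes — every world has a successor (e.g. 1 R 1).
Reflexive (axiom T): no — 2 is not related to itself.
Transitive (axiom 4): yes — every two-step R-path is closed by a direct edge.
Euclidean (axiom 5): yes — any two successors of a common world are R-related.
So F validates K, D; T would additionally require R to be reflexive. The strongest is D.

D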